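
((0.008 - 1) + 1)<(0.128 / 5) True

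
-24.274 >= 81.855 False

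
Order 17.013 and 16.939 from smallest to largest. 16.939, 17.013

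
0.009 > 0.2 False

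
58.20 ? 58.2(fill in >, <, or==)==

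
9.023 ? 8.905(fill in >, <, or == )>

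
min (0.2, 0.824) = 0.2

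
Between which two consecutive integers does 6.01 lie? 6 and 7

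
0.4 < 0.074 False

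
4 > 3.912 True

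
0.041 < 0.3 True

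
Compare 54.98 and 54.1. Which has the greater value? 54.98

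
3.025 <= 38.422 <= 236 True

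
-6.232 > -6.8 True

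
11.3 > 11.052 True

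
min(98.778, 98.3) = 98.3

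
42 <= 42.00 True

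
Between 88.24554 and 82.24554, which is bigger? 88.24554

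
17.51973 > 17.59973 False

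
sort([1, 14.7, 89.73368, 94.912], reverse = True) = [94.912, 89.73368, 14.7, 1]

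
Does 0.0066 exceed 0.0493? No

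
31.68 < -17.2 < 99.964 False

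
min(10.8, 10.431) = 10.431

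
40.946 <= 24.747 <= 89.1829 False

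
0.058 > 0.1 False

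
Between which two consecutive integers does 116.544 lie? 116 and 117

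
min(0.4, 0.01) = 0.01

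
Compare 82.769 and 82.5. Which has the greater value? 82.769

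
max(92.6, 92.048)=92.6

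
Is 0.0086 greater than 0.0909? No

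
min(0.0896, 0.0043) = 0.0043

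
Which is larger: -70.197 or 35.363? 35.363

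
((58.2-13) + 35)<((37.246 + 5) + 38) True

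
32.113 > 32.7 False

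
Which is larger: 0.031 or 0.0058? 0.031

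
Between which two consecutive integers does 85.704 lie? 85 and 86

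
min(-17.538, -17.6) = -17.6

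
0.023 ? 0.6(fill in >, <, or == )<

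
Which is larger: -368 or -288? -288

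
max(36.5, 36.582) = 36.582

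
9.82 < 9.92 True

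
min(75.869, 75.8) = 75.8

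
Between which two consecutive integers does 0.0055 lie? 0 and 1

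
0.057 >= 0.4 False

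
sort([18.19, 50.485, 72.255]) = [18.19, 50.485, 72.255]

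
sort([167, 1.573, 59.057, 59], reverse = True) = [167, 59.057, 59, 1.573]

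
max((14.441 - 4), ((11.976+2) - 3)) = 10.976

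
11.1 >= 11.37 False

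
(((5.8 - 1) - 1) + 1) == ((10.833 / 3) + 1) False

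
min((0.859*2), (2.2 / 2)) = 1.1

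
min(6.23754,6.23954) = 6.23754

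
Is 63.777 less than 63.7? No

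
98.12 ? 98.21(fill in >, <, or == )<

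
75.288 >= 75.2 True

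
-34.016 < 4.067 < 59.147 True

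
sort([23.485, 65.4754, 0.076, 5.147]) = [0.076, 5.147, 23.485, 65.4754]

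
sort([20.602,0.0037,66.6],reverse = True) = [66.6,20.602,0.0037]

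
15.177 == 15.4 False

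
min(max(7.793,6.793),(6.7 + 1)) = 7.7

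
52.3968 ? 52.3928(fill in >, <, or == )>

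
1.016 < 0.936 False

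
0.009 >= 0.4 False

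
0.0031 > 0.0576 False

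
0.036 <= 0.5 True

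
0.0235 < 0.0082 False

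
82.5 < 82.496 False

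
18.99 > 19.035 False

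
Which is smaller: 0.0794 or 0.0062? 0.0062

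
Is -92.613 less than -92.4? Yes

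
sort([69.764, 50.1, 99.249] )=[50.1, 69.764, 99.249]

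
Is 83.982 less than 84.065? Yes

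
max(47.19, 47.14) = 47.19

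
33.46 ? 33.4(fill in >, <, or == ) >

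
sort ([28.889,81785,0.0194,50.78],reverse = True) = [81785,50.78,28.889,0.0194]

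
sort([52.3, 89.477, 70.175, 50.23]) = [50.23, 52.3, 70.175, 89.477]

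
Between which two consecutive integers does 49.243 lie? 49 and 50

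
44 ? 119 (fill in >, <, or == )<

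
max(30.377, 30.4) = 30.4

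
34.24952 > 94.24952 False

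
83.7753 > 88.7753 False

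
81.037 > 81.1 False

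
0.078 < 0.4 True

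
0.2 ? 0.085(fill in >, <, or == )>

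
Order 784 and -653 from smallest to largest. -653, 784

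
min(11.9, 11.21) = 11.21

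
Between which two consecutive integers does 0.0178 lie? 0 and 1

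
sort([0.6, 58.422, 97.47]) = [0.6, 58.422, 97.47]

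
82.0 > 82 False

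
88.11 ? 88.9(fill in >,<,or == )<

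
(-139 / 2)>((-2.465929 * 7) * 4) False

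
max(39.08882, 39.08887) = 39.08887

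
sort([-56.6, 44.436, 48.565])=[-56.6, 44.436, 48.565]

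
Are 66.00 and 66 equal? Yes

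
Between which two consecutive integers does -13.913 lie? -14 and -13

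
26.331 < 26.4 True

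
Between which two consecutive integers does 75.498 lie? 75 and 76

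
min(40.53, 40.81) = 40.53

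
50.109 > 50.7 False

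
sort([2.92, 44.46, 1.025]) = [1.025, 2.92, 44.46]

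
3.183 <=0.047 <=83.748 False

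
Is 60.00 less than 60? No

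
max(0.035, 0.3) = 0.3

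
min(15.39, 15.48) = 15.39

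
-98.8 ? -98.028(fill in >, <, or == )<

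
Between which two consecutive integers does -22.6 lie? -23 and -22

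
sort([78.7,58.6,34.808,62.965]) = [34.808,58.6,62.965,78.7]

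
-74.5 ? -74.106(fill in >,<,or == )<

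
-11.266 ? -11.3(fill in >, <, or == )>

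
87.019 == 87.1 False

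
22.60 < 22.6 False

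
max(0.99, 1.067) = 1.067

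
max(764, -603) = 764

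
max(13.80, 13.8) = 13.8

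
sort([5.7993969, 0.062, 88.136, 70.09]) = [0.062, 5.7993969, 70.09, 88.136]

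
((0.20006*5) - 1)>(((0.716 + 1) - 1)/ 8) False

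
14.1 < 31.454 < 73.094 True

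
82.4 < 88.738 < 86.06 False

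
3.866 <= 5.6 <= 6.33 True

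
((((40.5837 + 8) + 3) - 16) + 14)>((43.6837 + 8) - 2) False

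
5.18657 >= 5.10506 True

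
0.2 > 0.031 True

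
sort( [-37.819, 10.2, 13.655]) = [-37.819, 10.2, 13.655]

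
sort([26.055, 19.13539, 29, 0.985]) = [0.985, 19.13539, 26.055, 29]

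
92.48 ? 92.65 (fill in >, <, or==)<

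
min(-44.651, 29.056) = -44.651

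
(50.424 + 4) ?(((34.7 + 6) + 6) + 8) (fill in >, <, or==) <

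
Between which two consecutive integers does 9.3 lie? 9 and 10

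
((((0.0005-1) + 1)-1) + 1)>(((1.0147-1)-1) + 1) False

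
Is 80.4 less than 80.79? Yes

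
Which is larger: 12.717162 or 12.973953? 12.973953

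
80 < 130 True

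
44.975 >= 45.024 False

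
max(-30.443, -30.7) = -30.443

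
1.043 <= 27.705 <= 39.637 True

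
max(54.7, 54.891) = 54.891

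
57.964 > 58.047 False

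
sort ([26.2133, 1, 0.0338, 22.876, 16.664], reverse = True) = [26.2133, 22.876, 16.664, 1, 0.0338]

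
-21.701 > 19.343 False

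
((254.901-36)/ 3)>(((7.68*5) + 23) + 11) True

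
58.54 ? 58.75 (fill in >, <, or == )<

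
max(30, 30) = 30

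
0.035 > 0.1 False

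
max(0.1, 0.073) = 0.1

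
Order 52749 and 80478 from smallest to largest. 52749, 80478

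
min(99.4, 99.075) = 99.075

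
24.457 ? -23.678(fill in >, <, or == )>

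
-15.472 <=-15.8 False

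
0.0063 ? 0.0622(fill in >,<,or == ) <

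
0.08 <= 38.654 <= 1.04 False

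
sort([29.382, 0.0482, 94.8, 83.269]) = [0.0482, 29.382, 83.269, 94.8]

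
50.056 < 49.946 False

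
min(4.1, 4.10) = 4.1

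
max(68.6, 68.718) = 68.718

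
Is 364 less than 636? Yes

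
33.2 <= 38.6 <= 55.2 True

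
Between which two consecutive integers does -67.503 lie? -68 and -67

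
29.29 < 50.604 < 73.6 True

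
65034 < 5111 False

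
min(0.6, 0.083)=0.083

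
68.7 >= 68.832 False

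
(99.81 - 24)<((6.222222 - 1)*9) False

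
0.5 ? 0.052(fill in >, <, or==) >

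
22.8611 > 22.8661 False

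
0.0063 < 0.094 True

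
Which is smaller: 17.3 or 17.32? 17.3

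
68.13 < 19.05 False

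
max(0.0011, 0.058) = 0.058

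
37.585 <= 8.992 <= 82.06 False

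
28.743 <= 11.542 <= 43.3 False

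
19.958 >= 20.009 False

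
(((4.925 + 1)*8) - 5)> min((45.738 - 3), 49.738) False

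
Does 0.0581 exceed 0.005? Yes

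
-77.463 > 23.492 False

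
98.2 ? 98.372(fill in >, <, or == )<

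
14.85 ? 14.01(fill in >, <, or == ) >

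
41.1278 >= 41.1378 False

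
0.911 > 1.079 False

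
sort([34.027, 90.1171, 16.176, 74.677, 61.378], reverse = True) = [90.1171, 74.677, 61.378, 34.027, 16.176]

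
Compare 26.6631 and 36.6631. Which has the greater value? 36.6631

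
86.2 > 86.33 False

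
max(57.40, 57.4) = 57.4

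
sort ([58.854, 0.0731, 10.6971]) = [0.0731, 10.6971, 58.854]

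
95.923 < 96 True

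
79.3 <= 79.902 True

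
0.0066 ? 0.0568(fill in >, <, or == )<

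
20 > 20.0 False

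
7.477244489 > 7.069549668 True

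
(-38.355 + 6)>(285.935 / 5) False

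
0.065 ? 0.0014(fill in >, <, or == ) >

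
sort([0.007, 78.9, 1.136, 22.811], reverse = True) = [78.9, 22.811, 1.136, 0.007]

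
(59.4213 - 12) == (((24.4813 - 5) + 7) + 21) False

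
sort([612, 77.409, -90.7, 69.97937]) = [-90.7, 69.97937, 77.409, 612]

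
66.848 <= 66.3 False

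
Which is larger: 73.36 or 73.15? 73.36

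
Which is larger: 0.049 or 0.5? 0.5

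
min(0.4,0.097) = 0.097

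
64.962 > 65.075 False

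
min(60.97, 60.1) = 60.1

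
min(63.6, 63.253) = 63.253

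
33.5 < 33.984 True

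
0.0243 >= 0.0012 True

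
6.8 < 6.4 False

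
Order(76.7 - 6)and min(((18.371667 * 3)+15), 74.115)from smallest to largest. min(((18.371667 * 3)+15), 74.115), (76.7 - 6)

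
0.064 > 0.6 False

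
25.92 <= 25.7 False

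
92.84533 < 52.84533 False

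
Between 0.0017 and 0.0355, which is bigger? 0.0355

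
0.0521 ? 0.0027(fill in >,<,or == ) >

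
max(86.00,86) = 86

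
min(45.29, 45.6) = 45.29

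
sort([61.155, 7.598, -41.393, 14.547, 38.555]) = [-41.393, 7.598, 14.547, 38.555, 61.155]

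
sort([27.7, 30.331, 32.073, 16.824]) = [16.824, 27.7, 30.331, 32.073]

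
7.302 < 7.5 True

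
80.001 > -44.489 True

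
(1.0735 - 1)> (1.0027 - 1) True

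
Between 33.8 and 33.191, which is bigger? 33.8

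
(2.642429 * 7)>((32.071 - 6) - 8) True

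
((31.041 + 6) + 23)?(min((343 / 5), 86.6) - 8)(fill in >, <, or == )<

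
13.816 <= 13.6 False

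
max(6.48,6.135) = 6.48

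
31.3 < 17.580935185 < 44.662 False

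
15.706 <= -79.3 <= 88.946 False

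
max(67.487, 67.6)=67.6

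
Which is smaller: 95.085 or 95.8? 95.085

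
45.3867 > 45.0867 True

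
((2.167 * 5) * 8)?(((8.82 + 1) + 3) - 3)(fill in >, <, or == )>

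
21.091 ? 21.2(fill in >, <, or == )<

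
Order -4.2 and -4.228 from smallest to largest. -4.228, -4.2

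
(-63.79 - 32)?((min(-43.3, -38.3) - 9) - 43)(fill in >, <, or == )<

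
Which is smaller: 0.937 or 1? 0.937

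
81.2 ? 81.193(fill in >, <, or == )>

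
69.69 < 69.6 False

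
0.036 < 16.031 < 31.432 True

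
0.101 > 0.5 False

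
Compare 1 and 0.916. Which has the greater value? 1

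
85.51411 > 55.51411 True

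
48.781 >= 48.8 False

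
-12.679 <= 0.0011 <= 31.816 True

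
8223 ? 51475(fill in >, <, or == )<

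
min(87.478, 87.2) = 87.2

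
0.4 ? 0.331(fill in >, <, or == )>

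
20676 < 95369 True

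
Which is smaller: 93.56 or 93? 93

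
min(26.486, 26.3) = 26.3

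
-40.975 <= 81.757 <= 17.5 False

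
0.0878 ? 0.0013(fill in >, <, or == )>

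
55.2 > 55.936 False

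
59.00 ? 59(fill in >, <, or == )==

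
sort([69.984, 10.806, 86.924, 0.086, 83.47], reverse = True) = [86.924, 83.47, 69.984, 10.806, 0.086]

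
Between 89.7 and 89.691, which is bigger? 89.7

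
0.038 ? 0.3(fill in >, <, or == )<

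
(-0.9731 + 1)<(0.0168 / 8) False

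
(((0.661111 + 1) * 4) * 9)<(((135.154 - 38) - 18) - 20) False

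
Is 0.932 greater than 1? No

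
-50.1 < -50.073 True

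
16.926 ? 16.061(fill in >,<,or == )>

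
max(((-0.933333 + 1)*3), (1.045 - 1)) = 0.200001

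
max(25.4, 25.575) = 25.575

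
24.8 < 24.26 False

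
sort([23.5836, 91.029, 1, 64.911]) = [1, 23.5836, 64.911, 91.029]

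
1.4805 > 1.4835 False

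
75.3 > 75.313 False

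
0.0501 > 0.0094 True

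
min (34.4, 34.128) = 34.128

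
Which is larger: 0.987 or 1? 1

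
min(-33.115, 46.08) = -33.115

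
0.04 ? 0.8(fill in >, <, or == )<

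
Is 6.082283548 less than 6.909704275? Yes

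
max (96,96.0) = 96.0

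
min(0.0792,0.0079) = 0.0079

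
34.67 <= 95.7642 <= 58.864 False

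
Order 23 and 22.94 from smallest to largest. 22.94, 23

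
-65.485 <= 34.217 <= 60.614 True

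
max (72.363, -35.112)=72.363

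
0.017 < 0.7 True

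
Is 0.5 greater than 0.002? Yes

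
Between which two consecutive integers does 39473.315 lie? 39473 and 39474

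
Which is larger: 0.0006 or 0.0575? 0.0575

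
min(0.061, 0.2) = 0.061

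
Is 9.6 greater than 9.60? No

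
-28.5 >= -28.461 False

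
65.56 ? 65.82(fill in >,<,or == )<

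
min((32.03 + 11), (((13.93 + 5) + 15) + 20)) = 43.03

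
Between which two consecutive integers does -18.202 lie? -19 and -18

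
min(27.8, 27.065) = 27.065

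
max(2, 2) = 2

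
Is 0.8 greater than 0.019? Yes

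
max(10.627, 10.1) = 10.627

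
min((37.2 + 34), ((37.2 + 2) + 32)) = 71.2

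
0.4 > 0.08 True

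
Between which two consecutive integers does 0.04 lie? 0 and 1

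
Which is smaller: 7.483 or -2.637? -2.637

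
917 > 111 True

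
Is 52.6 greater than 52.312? Yes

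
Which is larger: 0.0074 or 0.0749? 0.0749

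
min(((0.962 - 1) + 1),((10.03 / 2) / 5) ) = 0.962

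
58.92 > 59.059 False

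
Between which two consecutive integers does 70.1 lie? 70 and 71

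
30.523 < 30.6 True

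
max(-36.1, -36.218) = -36.1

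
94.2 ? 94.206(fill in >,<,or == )<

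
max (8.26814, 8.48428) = 8.48428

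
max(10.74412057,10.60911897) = 10.74412057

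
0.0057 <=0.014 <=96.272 True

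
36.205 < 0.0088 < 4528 False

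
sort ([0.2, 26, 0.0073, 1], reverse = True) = [26, 1, 0.2, 0.0073]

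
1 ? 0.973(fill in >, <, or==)>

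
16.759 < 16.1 False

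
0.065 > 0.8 False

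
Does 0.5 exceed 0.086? Yes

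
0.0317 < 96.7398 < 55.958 False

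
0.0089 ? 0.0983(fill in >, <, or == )<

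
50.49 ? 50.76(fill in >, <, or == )<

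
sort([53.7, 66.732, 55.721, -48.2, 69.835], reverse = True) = [69.835, 66.732, 55.721, 53.7, -48.2]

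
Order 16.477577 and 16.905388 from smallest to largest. 16.477577, 16.905388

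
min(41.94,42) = 41.94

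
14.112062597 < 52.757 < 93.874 True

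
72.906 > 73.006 False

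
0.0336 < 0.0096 False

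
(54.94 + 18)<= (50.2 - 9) False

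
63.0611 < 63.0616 True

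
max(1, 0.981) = 1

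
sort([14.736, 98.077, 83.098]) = [14.736, 83.098, 98.077]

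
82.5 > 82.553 False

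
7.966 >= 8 False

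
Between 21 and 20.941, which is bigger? 21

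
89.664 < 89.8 True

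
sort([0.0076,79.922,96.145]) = [0.0076,79.922,96.145]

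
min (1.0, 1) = 1.0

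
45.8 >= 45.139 True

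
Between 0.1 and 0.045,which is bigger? 0.1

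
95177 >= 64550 True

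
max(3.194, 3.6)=3.6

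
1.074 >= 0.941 True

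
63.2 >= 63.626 False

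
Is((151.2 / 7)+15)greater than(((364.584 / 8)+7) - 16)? Yes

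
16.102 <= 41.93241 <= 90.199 True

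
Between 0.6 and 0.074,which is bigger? 0.6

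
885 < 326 False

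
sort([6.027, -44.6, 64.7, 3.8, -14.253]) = [-44.6, -14.253, 3.8, 6.027, 64.7]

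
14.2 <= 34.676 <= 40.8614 True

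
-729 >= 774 False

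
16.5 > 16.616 False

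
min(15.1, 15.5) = 15.1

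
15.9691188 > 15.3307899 True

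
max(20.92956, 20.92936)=20.92956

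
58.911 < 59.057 True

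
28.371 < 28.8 True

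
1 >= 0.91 True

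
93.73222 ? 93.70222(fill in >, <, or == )>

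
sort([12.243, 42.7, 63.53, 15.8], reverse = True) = [63.53, 42.7, 15.8, 12.243]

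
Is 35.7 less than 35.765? Yes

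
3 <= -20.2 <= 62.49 False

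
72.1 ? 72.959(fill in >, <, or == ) <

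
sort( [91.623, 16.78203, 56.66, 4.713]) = [4.713, 16.78203, 56.66, 91.623]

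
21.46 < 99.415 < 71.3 False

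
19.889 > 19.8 True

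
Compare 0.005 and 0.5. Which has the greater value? 0.5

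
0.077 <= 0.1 True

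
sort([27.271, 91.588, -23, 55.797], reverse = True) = [91.588, 55.797, 27.271, -23]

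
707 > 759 False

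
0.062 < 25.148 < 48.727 True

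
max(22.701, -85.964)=22.701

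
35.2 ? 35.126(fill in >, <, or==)>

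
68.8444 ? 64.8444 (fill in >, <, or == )>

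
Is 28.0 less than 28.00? No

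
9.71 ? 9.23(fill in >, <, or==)>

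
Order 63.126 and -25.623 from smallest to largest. -25.623, 63.126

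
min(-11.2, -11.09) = -11.2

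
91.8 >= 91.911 False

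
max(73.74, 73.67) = 73.74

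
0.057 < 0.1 True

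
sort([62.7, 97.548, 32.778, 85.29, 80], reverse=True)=[97.548, 85.29, 80, 62.7, 32.778]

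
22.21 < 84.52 True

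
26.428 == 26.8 False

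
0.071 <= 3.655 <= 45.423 True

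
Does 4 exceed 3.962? Yes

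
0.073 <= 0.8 True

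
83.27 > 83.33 False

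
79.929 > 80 False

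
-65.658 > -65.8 True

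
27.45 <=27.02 False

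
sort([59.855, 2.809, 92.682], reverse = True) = [92.682, 59.855, 2.809]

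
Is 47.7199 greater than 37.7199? Yes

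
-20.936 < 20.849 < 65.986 True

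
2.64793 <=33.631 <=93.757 True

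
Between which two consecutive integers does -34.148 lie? -35 and -34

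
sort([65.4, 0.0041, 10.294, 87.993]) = [0.0041, 10.294, 65.4, 87.993]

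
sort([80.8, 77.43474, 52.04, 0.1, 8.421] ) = [0.1, 8.421, 52.04, 77.43474, 80.8]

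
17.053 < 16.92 False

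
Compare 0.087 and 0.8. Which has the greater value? 0.8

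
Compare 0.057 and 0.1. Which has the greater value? 0.1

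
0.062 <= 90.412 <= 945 True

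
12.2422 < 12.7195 True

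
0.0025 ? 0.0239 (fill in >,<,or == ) <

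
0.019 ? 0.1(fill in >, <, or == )<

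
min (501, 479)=479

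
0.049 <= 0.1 True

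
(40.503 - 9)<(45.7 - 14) True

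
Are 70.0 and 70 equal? Yes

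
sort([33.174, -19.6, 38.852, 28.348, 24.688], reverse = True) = [38.852, 33.174, 28.348, 24.688, -19.6]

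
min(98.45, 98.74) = 98.45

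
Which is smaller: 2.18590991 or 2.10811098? 2.10811098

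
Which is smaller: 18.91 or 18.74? 18.74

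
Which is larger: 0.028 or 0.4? 0.4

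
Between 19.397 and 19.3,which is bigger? 19.397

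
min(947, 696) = 696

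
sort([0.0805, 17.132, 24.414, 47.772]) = [0.0805, 17.132, 24.414, 47.772]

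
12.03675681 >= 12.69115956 False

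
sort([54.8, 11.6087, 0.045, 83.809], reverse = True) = [83.809, 54.8, 11.6087, 0.045]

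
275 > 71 True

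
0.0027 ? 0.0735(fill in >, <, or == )<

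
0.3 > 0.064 True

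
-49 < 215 True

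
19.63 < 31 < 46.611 True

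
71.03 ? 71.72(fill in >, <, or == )<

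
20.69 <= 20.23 False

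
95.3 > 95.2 True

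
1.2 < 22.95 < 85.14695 True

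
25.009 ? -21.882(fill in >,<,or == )>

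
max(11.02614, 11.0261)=11.02614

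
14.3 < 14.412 True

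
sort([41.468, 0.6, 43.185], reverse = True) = [43.185, 41.468, 0.6]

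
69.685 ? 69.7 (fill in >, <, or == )<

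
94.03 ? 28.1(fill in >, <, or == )>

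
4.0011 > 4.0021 False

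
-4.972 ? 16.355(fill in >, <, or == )<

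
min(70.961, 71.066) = 70.961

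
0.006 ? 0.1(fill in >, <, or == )<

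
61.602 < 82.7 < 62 False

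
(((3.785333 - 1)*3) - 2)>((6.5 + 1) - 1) False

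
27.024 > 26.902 True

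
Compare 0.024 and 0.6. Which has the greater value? 0.6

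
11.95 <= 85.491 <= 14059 True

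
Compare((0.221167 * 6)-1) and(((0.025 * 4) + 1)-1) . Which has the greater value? ((0.221167 * 6)-1)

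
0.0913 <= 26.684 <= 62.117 True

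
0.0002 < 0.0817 True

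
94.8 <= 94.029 False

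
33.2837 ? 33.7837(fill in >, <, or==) <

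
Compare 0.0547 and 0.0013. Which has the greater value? 0.0547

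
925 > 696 True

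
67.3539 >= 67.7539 False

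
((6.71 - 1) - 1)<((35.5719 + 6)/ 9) False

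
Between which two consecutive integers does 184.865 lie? 184 and 185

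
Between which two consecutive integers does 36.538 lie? 36 and 37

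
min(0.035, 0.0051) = 0.0051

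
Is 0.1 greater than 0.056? Yes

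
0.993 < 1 True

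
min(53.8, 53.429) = 53.429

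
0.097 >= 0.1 False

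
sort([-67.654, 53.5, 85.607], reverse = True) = [85.607, 53.5, -67.654]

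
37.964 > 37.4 True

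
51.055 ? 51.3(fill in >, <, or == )<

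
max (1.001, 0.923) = 1.001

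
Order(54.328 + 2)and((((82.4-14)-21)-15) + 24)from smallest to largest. (54.328 + 2), ((((82.4-14)-21)-15) + 24)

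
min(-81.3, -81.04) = -81.3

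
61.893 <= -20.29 False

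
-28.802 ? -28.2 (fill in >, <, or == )<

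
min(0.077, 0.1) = 0.077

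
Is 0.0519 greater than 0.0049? Yes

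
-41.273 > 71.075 False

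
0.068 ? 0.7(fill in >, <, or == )<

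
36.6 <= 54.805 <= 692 True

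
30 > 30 False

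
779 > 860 False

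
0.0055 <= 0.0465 True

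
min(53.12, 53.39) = 53.12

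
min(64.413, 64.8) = 64.413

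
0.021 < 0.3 True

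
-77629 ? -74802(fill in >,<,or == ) <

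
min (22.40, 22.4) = 22.40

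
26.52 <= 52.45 True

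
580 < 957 True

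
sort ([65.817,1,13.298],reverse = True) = [65.817,13.298,1]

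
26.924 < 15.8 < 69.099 False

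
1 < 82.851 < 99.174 True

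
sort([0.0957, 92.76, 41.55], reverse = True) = [92.76, 41.55, 0.0957]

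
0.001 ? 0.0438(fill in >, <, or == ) <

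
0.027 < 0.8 True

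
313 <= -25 False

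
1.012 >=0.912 True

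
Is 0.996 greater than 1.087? No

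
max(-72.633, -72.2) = -72.2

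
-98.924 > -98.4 False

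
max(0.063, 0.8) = 0.8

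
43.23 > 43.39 False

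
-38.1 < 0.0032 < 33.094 True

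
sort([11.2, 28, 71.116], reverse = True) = [71.116, 28, 11.2]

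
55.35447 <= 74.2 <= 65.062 False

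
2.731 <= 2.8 True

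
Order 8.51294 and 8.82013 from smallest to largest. 8.51294, 8.82013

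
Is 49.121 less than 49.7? Yes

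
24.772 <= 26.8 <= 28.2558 True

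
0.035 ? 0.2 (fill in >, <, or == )<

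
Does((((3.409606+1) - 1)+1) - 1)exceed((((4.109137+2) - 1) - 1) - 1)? Yes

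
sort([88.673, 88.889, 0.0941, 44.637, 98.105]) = [0.0941, 44.637, 88.673, 88.889, 98.105]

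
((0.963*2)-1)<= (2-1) True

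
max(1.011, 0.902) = 1.011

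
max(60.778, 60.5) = 60.778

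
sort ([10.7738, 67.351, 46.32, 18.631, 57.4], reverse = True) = [67.351, 57.4, 46.32, 18.631, 10.7738]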